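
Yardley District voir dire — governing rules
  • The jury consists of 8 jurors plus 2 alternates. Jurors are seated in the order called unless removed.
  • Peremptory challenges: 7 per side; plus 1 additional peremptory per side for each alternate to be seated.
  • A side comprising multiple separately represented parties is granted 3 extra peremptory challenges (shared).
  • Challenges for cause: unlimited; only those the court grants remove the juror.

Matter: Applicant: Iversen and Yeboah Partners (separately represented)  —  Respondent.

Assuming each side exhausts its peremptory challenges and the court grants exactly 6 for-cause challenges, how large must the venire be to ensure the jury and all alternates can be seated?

37

Seats to fill: 8 + 2 alternates = 10.
Peremptories — Applicant: 7 + 1×2 + 3 = 12; Respondent: 7 + 1×2 = 9; total 21.
For-cause removals: 6.
Minimum venire: 10 + 21 + 6 = 37.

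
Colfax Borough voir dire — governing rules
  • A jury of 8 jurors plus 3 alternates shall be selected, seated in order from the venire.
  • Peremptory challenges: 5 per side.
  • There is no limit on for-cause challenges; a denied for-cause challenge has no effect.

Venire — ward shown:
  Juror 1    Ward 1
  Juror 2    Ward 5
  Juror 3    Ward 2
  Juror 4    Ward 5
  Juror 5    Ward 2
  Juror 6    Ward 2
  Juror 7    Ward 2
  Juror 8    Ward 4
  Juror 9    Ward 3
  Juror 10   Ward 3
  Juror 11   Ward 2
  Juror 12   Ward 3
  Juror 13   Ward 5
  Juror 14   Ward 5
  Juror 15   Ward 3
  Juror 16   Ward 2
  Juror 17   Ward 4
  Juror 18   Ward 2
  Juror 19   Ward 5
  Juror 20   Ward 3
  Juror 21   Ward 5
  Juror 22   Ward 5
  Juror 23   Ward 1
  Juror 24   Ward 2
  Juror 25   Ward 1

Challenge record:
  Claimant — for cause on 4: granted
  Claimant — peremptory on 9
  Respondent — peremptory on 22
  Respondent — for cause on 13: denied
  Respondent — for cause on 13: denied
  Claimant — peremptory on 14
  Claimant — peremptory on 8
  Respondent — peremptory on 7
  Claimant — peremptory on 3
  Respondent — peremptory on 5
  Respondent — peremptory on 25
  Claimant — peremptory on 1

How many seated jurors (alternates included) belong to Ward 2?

Removed: #1, #3, #4, #5, #7, #8, #9, #14, #22, #25.
Seated (11 incl. alternates): #2, #6, #10, #11, #12, #13, #15, #16, #17, #18, #19.
Of those, in Ward 2: #6, #11, #16, #18 → 4.

4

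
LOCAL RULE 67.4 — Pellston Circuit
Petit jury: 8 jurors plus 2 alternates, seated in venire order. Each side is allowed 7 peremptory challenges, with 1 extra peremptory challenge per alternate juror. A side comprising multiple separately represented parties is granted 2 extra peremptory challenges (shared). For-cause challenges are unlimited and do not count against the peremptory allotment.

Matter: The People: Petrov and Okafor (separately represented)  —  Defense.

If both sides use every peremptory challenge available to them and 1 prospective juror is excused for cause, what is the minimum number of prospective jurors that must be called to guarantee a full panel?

31

Seats to fill: 8 + 2 alternates = 10.
Peremptories — The People: 7 + 1×2 + 2 = 11; Defense: 7 + 1×2 = 9; total 20.
For-cause removals: 1.
Minimum venire: 10 + 20 + 1 = 31.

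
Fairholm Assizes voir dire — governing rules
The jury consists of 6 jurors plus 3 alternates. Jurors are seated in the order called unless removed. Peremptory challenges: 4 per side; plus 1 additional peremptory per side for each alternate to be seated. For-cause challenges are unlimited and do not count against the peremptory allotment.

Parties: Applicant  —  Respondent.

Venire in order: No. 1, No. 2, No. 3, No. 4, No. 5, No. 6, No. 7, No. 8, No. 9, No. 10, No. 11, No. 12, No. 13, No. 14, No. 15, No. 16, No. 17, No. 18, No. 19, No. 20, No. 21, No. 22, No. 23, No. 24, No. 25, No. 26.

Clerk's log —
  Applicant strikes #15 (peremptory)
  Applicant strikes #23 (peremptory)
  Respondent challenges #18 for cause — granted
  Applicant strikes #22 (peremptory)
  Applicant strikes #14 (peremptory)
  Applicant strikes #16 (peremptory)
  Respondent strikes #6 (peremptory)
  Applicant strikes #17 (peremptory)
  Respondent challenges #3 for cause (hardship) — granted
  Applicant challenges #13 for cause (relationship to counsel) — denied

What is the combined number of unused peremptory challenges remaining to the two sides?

Applicant allotment: 4 base + 1 × 3 alternates = 7. Respondent allotment: 4 base + 1 × 3 alternates = 7.
Applicant peremptories used: #15, #23, #22, #14, #16, #17 — 6 (the for-cause on #13 doesn't count).
Respondent peremptories used: #6 — 1 (for-cause on #18, #3 don't count).
Remaining: (7 − 6) + (7 − 1) = 7.

7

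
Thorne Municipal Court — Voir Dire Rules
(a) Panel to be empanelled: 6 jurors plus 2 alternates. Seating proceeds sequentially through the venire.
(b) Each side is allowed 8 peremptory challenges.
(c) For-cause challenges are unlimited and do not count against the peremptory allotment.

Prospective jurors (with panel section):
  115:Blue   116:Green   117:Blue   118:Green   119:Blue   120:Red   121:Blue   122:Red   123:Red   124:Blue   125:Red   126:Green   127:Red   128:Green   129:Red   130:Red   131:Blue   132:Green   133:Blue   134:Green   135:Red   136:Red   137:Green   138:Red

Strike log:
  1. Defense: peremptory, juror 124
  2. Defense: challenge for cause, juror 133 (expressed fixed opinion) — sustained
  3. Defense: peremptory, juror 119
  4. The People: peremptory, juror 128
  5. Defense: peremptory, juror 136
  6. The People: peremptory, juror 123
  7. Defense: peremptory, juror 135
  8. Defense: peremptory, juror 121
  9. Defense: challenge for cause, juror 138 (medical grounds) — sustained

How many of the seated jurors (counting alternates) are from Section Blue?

Removed: #119, #121, #123, #124, #128, #133, #135, #136, #138.
Seated (8 incl. alternates): #115, #116, #117, #118, #120, #122, #125, #126.
Of those, in Section Blue: #115, #117 → 2.

2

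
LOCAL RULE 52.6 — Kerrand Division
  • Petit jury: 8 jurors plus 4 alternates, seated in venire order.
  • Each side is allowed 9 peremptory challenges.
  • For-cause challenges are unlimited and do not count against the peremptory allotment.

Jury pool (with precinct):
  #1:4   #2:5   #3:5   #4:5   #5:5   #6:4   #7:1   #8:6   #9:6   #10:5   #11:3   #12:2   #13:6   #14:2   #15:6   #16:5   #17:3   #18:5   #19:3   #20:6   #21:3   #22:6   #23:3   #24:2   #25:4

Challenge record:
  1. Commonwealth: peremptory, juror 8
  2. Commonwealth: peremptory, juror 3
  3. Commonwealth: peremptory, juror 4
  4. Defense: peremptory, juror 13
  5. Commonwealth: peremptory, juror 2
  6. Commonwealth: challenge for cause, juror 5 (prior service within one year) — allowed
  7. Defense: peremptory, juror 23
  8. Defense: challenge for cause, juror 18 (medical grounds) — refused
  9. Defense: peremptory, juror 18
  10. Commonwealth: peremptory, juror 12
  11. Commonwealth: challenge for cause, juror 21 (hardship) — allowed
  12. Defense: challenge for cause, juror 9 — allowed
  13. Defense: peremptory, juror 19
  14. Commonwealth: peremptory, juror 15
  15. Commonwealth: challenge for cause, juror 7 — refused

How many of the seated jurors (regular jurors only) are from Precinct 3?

2

Removed: #2, #3, #4, #5, #8, #9, #12, #13, #15, #18, #19, #21, #23.
Seated jurors 1–8: #1, #6, #7, #10, #11, #14, #16, #17 (alternates #20, #22, #24, #25 not counted).
Of those, in Precinct 3: #11, #17 → 2.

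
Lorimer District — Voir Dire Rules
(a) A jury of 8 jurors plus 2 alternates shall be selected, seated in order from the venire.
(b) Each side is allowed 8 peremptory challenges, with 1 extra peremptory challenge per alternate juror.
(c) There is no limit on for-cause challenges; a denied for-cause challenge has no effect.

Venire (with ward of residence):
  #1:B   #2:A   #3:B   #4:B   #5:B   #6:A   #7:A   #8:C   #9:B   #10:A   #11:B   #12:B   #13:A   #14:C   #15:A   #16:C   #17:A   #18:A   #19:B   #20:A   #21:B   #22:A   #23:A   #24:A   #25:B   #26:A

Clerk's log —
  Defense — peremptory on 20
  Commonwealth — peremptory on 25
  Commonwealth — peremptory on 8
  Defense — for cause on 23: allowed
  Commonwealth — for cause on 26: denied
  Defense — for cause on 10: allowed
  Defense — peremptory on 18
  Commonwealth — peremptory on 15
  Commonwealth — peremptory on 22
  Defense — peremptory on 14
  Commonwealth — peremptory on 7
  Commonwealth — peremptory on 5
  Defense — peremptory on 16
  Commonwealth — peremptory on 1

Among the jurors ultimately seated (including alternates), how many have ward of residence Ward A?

Removed: #1, #5, #7, #8, #10, #14, #15, #16, #18, #20, #22, #23, #25.
Seated (10 incl. alternates): #2, #3, #4, #6, #9, #11, #12, #13, #17, #19.
Of those, in Ward A: #2, #6, #13, #17 → 4.

4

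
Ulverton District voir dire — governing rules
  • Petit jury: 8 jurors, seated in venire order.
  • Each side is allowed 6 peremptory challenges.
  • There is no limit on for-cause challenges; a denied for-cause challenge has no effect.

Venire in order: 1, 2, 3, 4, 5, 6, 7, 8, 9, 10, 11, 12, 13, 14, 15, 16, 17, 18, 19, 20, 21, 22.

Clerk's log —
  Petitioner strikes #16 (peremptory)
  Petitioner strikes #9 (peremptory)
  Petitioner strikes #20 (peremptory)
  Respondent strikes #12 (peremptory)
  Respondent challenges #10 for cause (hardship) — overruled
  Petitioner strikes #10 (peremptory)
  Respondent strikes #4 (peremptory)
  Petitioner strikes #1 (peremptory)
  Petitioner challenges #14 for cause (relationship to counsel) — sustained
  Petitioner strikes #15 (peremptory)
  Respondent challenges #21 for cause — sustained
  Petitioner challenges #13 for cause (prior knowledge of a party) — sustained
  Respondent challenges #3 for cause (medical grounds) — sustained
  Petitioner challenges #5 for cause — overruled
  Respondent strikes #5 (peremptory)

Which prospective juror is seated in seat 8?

19

Removed: #1, #3, #4, #5, #9, #10, #12, #13, #14, #15, #16, #20, #21.
Filling seats in venire order through position 8: #2, #6, #7, #8, #11, #17, #18, #19.
So seat 8 is #19.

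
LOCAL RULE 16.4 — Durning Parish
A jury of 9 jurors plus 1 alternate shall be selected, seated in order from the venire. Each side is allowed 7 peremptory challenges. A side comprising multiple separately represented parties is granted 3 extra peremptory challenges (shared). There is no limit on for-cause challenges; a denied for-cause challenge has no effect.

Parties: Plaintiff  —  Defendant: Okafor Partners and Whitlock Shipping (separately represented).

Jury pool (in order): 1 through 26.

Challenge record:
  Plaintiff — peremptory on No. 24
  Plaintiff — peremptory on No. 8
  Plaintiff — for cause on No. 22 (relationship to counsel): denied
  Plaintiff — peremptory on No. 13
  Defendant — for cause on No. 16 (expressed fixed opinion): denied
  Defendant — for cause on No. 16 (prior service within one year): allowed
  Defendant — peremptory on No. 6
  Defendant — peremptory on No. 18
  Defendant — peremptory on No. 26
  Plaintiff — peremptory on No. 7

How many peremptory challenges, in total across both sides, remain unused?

10

Plaintiff allotment: 7. Defendant allotment: 7 base + 3 multi-party = 10.
Plaintiff peremptories used: #24, #8, #13, #7 — 4 (the for-cause on #22 doesn't count).
Defendant peremptories used: #6, #18, #26 — 3 (for-cause on #16, #16 don't count).
Remaining: (7 − 4) + (10 − 3) = 10.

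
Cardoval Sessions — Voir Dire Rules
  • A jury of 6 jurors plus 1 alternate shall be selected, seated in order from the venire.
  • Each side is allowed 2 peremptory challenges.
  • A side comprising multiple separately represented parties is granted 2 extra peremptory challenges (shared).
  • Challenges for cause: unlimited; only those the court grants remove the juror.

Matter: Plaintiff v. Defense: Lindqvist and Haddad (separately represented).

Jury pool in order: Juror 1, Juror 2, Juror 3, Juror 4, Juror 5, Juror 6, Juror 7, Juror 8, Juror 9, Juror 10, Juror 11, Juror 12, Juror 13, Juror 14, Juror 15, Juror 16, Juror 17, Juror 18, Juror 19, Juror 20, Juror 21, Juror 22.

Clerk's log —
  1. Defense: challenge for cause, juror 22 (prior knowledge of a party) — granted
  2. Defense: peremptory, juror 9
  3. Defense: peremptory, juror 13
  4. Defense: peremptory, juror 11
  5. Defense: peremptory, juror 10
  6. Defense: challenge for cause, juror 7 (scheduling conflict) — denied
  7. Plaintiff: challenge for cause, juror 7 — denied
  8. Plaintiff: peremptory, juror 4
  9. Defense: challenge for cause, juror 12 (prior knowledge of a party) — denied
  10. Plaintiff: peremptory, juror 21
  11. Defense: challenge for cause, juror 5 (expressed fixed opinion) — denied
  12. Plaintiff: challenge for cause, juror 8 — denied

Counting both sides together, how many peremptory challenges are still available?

0

Plaintiff allotment: 2. Defense allotment: 2 base + 2 multi-party = 4.
Plaintiff peremptories used: #4, #21 — 2 (for-cause on #7, #8 don't count).
Defense peremptories used: #9, #13, #11, #10 — 4 (for-cause on #22, #7, #12, #5 don't count).
Remaining: (2 − 2) + (4 − 4) = 0.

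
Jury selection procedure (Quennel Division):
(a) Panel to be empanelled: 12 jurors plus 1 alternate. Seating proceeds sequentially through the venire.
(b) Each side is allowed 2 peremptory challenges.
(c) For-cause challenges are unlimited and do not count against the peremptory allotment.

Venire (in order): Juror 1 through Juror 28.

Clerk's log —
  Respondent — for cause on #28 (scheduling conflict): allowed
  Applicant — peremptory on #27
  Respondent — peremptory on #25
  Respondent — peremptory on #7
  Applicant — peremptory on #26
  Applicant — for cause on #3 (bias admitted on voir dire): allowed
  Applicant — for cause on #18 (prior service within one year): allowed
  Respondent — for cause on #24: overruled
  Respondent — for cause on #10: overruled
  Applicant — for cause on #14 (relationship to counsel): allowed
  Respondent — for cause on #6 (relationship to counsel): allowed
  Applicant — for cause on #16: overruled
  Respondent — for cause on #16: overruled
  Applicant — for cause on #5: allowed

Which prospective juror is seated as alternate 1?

19

Removed: #3, #5, #6, #7, #14, #18, #25, #26, #27, #28. (#10, #16, #24 stay — for-cause denied.)
Seating in order: seats 1–12 → #1, #2, #4, #8, #9, #10, #11, #12, #13, #15, #16, #17; alternates → #19.
So alternate 1 is #19.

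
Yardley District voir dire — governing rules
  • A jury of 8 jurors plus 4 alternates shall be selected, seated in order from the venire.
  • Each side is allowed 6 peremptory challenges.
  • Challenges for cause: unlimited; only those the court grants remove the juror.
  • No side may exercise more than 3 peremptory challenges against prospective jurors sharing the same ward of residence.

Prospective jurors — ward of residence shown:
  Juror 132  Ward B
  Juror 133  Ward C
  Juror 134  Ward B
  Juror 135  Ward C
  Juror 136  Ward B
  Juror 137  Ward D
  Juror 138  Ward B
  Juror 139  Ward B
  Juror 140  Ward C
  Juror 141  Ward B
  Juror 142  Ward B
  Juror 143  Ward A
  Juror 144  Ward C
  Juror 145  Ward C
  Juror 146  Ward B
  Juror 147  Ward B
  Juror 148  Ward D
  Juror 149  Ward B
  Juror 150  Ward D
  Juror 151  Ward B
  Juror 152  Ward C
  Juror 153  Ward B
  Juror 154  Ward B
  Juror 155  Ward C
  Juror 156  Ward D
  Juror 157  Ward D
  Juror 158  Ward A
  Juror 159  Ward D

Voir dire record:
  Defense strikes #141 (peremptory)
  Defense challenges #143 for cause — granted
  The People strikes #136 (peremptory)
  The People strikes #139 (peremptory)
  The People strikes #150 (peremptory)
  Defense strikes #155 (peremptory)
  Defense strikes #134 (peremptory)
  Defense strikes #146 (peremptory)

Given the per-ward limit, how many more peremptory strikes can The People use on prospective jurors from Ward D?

The People peremptories so far: #136, #139, #150 — 3 of 6 used, 3 left overall.
Against Ward D: #150 — 1 used; per-ward cap 3 leaves 2.
Binding limit: min(3, 2) = 2.

2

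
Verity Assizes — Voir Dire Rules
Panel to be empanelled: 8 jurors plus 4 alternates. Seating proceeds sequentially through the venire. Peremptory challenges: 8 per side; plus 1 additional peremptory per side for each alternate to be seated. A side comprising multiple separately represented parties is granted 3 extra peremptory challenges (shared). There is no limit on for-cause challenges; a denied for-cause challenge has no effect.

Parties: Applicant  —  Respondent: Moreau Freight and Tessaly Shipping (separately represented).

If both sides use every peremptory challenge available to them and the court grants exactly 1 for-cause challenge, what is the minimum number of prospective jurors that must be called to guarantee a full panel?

Seats to fill: 8 + 4 alternates = 12.
Peremptories — Applicant: 8 + 1×4 = 12; Respondent: 8 + 1×4 + 3 = 15; total 27.
For-cause removals: 1.
Minimum venire: 12 + 27 + 1 = 40.

40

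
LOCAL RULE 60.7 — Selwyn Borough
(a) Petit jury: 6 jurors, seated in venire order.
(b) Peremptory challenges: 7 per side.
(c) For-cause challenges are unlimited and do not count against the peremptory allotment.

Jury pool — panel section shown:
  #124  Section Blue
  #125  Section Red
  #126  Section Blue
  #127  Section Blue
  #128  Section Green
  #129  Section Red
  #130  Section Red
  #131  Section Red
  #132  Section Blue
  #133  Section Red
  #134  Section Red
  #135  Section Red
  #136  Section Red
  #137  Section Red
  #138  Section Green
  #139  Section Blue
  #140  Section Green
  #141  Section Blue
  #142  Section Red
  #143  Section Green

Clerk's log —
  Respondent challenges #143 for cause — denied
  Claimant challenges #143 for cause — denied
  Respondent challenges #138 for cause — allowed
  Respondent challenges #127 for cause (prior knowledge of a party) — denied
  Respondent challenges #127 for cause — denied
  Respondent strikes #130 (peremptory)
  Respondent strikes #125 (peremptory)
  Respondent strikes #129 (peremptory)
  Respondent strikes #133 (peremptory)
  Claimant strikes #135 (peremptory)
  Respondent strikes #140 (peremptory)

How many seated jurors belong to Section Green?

1

Removed: #125, #129, #130, #133, #135, #138, #140.
Seated jurors 1–6: #124, #126, #127, #128, #131, #132.
Of those, in Section Green: #128 → 1.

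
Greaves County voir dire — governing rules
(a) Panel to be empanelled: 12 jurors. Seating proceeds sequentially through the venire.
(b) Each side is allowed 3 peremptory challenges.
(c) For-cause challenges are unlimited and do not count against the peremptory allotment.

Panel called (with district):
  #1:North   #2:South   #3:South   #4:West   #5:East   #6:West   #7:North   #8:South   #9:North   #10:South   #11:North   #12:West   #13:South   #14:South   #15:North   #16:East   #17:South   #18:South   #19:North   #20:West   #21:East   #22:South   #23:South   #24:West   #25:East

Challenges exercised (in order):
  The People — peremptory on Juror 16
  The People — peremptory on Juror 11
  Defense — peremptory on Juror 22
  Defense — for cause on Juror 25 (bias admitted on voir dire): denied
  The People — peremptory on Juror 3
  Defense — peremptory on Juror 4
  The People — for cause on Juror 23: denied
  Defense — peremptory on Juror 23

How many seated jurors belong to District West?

2

Removed: #3, #4, #11, #16, #22, #23.
Seated jurors 1–12: #1, #2, #5, #6, #7, #8, #9, #10, #12, #13, #14, #15.
Of those, in District West: #6, #12 → 2.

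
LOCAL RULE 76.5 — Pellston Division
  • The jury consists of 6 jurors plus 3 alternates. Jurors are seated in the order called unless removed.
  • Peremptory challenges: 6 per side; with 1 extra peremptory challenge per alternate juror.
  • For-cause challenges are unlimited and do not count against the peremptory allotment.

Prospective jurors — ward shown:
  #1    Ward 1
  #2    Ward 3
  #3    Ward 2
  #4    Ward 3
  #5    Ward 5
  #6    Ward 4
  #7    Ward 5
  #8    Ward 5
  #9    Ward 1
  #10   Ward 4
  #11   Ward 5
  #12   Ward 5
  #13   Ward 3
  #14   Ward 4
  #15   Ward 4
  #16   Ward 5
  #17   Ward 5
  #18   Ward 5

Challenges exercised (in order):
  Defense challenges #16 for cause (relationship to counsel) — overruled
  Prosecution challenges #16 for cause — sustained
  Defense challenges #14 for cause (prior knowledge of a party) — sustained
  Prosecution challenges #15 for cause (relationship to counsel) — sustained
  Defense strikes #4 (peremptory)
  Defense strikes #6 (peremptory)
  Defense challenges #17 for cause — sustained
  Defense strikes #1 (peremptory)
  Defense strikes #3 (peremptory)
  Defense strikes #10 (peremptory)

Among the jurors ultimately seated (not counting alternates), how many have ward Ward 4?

Removed: #1, #3, #4, #6, #10, #14, #15, #16, #17.
Seated jurors 1–6: #2, #5, #7, #8, #9, #11 (alternates #12, #13, #18 not counted).
None of those are in Ward 4 → 0.

0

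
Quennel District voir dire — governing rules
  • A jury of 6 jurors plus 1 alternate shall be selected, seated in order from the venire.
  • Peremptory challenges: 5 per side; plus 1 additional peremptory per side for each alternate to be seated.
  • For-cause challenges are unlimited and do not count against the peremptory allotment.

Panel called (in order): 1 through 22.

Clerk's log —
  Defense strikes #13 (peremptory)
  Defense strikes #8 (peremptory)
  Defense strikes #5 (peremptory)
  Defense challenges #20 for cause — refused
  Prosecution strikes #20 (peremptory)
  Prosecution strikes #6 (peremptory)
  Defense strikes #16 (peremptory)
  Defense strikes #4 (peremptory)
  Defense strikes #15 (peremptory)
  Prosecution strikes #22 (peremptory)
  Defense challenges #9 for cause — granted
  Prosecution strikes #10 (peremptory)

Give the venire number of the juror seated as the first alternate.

14

Removed: #4, #5, #6, #8, #9, #10, #13, #15, #16, #20, #22.
Seating in order: seats 1–6 → #1, #2, #3, #7, #11, #12; alternates → #14.
So alternate 1 is #14.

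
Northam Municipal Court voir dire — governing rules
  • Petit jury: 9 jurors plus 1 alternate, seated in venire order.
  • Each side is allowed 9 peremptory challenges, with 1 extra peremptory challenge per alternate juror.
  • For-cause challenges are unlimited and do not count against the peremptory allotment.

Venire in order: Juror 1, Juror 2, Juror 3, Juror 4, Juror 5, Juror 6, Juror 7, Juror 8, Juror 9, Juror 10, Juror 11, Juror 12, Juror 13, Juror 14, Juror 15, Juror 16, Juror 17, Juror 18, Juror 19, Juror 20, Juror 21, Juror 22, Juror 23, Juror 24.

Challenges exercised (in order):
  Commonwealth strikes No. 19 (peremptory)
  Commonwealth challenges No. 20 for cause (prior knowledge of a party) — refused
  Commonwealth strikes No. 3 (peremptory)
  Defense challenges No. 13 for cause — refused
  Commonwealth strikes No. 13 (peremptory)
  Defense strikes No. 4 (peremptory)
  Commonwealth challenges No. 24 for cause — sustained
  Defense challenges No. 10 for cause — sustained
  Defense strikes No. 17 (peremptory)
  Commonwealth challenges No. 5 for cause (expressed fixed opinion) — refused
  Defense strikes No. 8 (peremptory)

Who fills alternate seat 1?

Removed: #3, #4, #8, #10, #13, #17, #19, #24. (#5, #20 stay — for-cause denied.)
Seating in order: seats 1–9 → #1, #2, #5, #6, #7, #9, #11, #12, #14; alternates → #15.
So alternate 1 is #15.

15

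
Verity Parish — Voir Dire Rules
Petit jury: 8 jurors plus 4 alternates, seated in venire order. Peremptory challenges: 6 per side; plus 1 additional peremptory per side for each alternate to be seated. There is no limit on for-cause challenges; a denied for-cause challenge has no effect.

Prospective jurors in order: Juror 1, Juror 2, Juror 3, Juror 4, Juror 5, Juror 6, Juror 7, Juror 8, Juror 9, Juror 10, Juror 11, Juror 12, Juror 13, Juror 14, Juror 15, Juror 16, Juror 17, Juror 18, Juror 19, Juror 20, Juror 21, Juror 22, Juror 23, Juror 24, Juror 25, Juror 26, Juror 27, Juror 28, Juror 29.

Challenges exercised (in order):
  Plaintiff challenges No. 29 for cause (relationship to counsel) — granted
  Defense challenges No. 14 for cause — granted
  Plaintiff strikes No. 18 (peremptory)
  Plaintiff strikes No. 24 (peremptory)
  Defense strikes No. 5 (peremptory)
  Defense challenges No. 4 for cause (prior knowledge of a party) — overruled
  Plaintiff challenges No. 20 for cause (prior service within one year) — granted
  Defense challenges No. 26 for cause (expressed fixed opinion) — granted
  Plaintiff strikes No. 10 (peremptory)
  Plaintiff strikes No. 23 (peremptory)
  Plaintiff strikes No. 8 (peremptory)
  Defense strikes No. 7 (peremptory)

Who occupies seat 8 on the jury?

12

Removed: #5, #7, #8, #10, #14, #18, #20, #23, #24, #26, #29. (#4 stays — for-cause denied.)
Seating in order: seats 1–8 → #1, #2, #3, #4, #6, #9, #11, #12; alternates → #13, #15, #16, #17.
So seat 8 is #12.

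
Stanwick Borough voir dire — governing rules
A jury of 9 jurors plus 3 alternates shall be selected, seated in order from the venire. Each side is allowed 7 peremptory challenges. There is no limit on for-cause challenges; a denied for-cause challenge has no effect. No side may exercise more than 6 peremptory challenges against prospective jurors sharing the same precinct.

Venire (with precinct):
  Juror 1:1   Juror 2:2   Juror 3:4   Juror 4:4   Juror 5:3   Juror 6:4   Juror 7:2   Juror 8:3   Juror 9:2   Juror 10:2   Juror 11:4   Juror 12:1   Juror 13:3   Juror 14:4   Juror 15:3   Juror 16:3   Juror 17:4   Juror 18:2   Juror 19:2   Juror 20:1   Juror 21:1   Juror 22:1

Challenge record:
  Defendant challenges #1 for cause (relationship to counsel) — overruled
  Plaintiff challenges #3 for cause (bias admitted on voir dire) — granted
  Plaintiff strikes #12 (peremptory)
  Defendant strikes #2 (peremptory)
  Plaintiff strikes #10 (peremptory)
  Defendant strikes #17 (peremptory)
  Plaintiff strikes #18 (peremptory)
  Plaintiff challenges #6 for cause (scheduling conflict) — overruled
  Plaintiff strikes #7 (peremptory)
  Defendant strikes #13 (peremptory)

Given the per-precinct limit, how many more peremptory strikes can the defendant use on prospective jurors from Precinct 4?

Defendant peremptories so far: #2, #17, #13 — 3 of 7 used, 4 left overall.
Against Precinct 4: #17 — 1 used; per-precinct cap 6 leaves 5.
Binding limit: min(4, 5) = 4.

4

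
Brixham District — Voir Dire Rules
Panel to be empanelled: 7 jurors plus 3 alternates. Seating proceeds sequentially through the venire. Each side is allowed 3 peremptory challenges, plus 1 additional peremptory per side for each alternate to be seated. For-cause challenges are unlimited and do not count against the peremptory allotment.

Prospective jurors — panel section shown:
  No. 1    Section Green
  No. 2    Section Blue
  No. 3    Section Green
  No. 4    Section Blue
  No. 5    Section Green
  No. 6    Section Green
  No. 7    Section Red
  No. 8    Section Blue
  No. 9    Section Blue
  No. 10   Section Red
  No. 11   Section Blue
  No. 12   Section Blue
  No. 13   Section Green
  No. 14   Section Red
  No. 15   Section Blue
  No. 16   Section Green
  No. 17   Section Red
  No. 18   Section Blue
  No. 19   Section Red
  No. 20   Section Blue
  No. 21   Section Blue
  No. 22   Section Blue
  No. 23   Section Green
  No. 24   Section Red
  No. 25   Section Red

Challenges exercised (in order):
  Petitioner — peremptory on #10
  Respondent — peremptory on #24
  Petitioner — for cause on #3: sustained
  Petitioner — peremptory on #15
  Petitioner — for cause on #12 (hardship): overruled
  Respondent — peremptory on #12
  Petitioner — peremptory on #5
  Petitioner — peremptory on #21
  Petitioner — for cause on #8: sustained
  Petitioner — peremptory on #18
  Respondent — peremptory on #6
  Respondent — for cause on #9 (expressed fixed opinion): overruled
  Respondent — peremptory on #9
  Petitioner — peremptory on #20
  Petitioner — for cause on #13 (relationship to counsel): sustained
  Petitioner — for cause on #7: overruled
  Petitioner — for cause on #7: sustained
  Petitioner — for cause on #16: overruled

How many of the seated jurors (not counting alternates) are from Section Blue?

Removed: #3, #5, #6, #7, #8, #9, #10, #12, #13, #15, #18, #20, #21, #24.
Seated jurors 1–7: #1, #2, #4, #11, #14, #16, #17 (alternates #19, #22, #23 not counted).
Of those, in Section Blue: #2, #4, #11 → 3.

3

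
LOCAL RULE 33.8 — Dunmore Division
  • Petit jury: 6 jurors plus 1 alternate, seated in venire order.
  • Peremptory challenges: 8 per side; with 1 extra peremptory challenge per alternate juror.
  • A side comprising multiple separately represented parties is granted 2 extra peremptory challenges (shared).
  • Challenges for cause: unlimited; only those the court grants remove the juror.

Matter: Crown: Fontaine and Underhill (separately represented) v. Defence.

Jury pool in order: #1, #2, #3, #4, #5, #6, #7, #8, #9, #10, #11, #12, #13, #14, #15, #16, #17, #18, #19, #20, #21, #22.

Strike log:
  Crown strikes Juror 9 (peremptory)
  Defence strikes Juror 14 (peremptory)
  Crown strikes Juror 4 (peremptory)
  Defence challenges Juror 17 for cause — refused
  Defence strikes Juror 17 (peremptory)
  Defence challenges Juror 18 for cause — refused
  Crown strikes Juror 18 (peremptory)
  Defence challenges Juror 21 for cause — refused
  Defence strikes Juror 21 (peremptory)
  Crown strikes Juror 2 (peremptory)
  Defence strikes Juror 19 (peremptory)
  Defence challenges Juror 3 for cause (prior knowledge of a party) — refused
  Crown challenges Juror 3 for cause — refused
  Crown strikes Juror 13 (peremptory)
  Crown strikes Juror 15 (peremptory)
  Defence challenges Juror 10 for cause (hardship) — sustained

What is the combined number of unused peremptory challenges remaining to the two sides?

10

Crown allotment: 8 base + 1 × 1 alternate + 2 multi-party = 11. Defence allotment: 8 base + 1 × 1 alternate = 9.
Crown peremptories used: #9, #4, #18, #2, #13, #15 — 6 (the for-cause on #3 doesn't count).
Defence peremptories used: #14, #17, #21, #19 — 4 (for-cause on #17, #18, #21, #3, #10 don't count).
Remaining: (11 − 6) + (9 − 4) = 10.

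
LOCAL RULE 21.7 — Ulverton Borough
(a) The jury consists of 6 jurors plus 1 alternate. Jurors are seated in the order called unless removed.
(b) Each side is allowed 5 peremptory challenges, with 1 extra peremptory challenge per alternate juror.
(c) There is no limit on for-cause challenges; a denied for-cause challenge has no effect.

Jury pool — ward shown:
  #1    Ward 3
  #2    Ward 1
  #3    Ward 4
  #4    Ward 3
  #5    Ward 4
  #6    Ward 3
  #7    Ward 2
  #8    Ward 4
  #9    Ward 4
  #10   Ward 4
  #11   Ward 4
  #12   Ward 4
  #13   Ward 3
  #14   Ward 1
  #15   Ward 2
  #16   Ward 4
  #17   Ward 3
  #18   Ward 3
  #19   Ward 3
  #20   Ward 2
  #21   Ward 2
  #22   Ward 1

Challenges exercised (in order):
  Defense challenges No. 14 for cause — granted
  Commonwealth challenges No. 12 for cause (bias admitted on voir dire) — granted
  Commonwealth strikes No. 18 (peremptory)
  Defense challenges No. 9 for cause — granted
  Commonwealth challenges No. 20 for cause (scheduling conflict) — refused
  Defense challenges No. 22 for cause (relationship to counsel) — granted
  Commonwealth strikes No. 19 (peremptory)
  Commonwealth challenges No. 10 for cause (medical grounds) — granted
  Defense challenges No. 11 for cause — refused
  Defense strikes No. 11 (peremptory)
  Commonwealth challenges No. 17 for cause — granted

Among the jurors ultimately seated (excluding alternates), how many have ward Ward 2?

0

Removed: #9, #10, #11, #12, #14, #17, #18, #19, #22.
Seated jurors 1–6: #1, #2, #3, #4, #5, #6 (alternates #7 not counted).
None of those are in Ward 2 → 0.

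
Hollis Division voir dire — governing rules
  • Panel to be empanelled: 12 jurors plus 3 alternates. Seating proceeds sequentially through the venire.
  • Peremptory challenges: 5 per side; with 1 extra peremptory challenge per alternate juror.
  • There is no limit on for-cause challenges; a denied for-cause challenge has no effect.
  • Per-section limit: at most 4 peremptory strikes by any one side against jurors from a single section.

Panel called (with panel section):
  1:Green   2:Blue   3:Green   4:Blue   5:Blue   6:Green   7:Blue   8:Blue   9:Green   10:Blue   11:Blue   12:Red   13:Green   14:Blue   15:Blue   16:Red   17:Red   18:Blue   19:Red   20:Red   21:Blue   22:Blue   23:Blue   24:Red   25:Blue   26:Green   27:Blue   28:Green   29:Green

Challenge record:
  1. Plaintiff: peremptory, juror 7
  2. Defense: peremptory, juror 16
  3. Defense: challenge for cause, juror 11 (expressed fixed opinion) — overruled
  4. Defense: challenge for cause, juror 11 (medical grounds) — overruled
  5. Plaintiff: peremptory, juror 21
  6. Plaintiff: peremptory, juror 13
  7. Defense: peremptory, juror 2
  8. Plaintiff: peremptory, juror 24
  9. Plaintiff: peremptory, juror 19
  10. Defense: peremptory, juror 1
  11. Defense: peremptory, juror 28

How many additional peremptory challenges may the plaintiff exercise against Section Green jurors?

Plaintiff peremptories so far: #7, #21, #13, #24, #19 — 5 of 8 used, 3 left overall.
Against Section Green: #13 — 1 used; per-section cap 4 leaves 3.
Binding limit: min(3, 3) = 3.

3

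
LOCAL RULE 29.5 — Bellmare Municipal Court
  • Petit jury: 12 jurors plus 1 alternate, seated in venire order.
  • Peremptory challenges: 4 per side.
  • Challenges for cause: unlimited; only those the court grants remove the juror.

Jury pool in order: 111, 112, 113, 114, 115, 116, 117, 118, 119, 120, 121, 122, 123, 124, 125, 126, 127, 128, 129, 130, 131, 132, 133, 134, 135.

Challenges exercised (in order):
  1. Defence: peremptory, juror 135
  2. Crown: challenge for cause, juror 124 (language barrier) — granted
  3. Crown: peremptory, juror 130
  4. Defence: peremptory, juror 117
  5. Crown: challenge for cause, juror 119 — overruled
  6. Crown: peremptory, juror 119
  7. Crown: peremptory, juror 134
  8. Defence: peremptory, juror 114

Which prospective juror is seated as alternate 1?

Removed: #114, #117, #119, #124, #130, #134, #135.
Seating in order: seats 1–12 → #111, #112, #113, #115, #116, #118, #120, #121, #122, #123, #125, #126; alternates → #127.
So alternate 1 is #127.

127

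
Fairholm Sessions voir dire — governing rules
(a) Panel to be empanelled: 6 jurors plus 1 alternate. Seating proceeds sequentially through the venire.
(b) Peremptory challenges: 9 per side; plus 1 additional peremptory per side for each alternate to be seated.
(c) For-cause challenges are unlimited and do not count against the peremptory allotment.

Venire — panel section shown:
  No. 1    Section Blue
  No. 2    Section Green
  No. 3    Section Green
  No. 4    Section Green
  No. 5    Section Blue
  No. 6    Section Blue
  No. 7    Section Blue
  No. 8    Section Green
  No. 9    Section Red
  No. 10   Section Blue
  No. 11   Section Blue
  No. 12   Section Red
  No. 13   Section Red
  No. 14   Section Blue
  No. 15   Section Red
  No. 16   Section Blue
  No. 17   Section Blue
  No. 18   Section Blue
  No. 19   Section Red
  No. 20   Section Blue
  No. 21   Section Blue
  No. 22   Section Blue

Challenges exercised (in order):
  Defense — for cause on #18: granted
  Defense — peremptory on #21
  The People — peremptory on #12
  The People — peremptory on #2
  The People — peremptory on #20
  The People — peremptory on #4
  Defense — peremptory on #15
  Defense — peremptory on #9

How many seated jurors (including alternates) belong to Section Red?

Removed: #2, #4, #9, #12, #15, #18, #20, #21.
Seated (7 incl. alternates): #1, #3, #5, #6, #7, #8, #10.
None of those are in Section Red → 0.

0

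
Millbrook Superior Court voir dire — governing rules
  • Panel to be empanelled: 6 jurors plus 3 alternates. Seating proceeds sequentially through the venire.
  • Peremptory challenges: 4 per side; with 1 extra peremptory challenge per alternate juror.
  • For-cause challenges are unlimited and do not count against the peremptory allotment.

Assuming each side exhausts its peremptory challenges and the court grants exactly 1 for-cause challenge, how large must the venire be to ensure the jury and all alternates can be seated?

Seats to fill: 6 + 3 alternates = 9.
Peremptories: 4 + 1×3 = 7 per side × 2 sides = 14.
For-cause removals: 1.
Minimum venire: 9 + 14 + 1 = 24.

24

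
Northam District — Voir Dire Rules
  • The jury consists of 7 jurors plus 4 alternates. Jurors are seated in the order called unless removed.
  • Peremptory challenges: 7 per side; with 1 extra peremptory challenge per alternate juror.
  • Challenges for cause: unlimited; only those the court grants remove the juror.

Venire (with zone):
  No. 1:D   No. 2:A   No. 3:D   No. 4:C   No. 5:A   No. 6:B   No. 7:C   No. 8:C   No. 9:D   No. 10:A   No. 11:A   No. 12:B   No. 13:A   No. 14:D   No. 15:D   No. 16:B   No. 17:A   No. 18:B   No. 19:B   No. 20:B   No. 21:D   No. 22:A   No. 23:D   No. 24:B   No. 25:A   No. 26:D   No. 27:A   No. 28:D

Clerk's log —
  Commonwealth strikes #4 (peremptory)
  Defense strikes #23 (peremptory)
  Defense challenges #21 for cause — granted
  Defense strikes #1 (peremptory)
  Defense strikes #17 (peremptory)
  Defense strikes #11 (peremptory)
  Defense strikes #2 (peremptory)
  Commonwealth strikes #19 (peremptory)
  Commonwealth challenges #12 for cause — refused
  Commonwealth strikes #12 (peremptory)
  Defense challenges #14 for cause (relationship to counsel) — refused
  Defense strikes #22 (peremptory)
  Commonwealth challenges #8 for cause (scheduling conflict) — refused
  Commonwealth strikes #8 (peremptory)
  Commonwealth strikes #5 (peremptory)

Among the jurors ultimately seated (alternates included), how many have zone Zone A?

Removed: #1, #2, #4, #5, #8, #11, #12, #17, #19, #21, #22, #23.
Seated (11 incl. alternates): #3, #6, #7, #9, #10, #13, #14, #15, #16, #18, #20.
Of those, in Zone A: #10, #13 → 2.

2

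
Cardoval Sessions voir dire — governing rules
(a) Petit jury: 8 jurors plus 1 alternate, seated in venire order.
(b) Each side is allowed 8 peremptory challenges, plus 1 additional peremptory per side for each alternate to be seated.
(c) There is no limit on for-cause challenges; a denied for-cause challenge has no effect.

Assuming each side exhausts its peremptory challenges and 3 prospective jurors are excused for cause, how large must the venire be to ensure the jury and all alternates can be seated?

Seats to fill: 8 + 1 alternates = 9.
Peremptories: 8 + 1×1 = 9 per side × 2 sides = 18.
For-cause removals: 3.
Minimum venire: 9 + 18 + 3 = 30.

30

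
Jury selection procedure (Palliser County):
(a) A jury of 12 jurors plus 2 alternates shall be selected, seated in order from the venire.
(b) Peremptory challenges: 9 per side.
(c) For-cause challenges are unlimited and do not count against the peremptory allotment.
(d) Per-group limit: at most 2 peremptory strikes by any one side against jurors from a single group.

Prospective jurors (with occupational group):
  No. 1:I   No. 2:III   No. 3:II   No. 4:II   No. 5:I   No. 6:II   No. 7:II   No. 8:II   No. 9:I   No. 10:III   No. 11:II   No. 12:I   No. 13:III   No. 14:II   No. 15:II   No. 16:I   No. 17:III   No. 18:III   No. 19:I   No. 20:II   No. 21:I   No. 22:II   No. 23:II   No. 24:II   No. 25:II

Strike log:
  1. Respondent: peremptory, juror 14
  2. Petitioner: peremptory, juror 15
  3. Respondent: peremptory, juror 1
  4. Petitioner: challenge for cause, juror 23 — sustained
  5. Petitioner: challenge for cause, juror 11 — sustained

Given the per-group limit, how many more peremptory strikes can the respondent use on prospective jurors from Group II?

Respondent peremptories so far: #14, #1 — 2 of 9 used, 7 left overall.
Against Group II: #14 — 1 used; per-group cap 2 leaves 1.
Binding limit: min(7, 1) = 1.

1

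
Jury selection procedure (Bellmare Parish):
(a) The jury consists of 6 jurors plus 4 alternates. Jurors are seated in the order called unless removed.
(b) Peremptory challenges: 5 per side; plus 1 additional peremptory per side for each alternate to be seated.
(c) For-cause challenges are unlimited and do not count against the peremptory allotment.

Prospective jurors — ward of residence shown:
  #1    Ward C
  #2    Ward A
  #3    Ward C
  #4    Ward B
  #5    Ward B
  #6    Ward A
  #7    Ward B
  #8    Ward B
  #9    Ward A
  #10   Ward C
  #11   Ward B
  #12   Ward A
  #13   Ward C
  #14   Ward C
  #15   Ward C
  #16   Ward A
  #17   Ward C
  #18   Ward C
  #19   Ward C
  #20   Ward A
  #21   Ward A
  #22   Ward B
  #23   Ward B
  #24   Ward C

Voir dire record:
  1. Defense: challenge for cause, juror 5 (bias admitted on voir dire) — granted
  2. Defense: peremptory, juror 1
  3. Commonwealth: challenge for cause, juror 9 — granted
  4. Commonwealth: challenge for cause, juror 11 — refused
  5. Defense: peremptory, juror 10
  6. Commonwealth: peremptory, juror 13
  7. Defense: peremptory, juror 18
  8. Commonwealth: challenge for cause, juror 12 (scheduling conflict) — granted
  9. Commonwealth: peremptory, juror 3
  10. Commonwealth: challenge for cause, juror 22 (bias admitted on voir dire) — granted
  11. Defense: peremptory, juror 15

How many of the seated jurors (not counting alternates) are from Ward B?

Removed: #1, #3, #5, #9, #10, #12, #13, #15, #18, #22.
Seated jurors 1–6: #2, #4, #6, #7, #8, #11 (alternates #14, #16, #17, #19 not counted).
Of those, in Ward B: #4, #7, #8, #11 → 4.

4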